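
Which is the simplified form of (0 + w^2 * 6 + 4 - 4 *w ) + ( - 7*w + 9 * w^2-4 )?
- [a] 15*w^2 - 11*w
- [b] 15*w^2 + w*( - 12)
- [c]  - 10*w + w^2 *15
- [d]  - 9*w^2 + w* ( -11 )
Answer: a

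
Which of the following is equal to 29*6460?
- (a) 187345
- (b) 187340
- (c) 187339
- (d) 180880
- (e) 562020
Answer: b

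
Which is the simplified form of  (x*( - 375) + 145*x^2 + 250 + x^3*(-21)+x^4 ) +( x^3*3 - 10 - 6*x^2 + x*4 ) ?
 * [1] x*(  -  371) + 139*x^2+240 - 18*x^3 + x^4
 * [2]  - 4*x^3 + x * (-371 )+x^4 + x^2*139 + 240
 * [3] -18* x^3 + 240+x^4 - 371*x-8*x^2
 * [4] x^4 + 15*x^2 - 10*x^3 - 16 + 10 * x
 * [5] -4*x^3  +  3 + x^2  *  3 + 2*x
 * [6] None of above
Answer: 1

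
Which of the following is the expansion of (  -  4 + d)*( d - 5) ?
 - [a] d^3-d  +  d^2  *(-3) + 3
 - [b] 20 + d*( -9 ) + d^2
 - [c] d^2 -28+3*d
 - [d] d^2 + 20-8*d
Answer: b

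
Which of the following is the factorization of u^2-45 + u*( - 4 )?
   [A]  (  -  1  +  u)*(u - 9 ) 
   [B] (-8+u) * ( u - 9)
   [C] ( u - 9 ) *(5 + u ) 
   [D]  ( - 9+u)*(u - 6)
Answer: C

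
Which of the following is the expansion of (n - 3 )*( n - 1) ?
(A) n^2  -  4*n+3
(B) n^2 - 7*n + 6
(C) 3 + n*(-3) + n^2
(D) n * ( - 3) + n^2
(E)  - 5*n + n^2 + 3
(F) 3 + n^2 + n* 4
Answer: A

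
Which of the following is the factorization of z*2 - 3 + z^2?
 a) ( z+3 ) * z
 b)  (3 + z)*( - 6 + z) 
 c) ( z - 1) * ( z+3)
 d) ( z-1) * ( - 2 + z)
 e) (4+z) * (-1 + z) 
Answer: c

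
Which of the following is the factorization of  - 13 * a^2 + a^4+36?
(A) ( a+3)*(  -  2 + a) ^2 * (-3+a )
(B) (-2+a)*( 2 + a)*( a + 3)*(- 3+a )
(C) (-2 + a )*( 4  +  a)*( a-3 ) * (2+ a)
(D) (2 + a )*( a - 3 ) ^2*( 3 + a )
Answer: B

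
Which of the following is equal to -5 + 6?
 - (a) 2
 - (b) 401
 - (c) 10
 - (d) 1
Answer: d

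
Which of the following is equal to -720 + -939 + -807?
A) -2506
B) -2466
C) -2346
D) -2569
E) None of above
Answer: B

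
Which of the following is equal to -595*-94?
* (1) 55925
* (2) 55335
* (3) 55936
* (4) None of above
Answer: 4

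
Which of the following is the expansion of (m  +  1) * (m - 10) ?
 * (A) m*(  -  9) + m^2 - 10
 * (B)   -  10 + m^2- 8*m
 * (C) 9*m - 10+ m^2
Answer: A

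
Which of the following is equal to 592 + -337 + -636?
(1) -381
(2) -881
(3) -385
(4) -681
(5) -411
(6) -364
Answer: 1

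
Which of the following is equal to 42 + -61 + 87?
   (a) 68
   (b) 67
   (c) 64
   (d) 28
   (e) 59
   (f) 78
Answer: a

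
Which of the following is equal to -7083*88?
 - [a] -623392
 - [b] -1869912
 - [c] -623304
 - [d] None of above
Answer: c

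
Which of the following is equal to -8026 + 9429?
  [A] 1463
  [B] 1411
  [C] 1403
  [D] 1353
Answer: C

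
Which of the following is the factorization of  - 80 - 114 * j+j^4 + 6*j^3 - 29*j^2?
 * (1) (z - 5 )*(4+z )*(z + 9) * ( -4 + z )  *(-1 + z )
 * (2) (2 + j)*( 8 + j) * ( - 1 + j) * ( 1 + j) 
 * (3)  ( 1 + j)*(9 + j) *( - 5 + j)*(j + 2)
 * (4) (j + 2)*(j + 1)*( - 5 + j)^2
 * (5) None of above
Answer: 5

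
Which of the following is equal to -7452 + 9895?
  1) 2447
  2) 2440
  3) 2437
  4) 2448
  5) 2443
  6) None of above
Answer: 5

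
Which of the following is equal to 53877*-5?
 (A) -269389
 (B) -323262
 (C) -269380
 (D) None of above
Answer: D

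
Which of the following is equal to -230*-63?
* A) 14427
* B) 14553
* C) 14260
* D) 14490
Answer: D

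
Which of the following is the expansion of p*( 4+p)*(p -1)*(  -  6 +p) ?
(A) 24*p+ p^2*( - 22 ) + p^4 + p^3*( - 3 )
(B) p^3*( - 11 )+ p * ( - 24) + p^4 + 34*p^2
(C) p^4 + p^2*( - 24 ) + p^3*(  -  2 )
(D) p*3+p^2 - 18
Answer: A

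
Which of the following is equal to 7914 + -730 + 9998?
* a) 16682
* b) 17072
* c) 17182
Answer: c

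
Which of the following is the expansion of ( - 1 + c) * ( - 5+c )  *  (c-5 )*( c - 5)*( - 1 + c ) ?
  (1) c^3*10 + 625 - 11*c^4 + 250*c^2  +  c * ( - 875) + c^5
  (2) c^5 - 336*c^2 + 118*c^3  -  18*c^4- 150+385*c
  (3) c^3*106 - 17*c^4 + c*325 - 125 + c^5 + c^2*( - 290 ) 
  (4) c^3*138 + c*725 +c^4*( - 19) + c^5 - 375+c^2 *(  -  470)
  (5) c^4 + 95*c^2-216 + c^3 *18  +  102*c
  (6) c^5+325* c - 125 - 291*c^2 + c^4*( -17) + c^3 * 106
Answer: 3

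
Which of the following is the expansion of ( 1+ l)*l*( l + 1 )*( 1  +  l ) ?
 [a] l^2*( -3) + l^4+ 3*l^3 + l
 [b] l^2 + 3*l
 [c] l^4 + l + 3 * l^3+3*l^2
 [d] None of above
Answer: c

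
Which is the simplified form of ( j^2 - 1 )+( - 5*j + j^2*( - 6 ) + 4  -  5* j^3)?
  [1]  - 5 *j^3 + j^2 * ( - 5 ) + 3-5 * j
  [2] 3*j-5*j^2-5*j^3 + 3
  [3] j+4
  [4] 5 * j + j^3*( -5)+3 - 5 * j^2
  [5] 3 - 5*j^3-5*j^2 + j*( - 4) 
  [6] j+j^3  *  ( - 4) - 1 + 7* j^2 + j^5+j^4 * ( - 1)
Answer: 1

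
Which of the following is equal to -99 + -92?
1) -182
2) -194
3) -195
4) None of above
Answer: 4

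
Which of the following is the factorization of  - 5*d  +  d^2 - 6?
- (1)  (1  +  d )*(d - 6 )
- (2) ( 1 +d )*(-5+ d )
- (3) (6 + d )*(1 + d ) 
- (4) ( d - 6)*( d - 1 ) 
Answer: 1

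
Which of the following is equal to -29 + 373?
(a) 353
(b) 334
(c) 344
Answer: c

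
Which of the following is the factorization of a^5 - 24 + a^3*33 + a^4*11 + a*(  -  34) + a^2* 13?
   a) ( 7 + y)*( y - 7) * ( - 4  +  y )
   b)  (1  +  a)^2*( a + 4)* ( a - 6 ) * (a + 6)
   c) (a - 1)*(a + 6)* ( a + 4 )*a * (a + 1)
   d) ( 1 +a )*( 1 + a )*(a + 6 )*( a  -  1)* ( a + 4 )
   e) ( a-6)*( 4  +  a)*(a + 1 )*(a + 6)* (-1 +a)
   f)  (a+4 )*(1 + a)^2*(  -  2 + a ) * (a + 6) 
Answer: d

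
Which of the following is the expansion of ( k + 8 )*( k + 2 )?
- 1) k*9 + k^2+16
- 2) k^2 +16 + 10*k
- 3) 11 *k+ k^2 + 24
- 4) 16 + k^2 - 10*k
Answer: 2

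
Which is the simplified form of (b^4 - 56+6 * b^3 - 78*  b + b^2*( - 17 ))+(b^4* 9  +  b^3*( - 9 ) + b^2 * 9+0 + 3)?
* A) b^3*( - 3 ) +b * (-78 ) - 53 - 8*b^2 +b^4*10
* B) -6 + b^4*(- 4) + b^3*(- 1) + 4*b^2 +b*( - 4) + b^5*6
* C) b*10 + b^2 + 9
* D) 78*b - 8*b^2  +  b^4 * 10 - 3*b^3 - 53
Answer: A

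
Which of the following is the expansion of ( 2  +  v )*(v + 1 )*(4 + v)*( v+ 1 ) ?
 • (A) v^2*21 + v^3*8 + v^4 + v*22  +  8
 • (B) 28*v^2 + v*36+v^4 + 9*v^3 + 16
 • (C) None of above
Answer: A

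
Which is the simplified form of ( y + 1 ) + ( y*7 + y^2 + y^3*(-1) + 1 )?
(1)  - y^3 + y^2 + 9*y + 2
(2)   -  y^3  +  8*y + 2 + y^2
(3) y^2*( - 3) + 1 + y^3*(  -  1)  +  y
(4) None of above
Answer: 2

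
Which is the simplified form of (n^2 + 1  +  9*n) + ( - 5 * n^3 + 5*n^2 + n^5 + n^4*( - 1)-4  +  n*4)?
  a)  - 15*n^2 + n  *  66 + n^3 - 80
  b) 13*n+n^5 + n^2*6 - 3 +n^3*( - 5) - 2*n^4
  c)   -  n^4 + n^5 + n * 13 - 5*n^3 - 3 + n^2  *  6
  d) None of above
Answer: c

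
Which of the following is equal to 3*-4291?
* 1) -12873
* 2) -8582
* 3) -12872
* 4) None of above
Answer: 1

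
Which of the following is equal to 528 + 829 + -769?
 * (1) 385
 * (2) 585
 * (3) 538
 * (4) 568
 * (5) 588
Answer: 5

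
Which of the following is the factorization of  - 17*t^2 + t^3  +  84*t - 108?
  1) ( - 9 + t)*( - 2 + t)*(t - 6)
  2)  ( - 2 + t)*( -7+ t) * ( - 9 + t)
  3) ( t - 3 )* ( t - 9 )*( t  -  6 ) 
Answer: 1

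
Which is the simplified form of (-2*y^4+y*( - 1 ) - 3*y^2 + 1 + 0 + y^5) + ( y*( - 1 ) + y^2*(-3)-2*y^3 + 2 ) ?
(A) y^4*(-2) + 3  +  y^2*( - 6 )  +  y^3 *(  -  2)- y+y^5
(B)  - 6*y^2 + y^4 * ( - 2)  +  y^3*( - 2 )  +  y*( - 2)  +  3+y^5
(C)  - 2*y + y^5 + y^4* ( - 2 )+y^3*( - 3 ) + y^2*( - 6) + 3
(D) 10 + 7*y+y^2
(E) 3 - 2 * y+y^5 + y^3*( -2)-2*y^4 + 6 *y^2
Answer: B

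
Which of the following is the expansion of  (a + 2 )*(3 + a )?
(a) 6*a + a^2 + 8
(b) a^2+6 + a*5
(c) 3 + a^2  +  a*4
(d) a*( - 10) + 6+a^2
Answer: b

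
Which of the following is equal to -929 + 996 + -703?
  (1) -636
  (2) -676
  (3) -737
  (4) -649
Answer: 1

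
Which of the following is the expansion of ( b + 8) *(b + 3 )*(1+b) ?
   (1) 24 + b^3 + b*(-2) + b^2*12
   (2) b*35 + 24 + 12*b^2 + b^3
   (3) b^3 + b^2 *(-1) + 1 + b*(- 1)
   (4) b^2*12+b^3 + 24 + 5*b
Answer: 2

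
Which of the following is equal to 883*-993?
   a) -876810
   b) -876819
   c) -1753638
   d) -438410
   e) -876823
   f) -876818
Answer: b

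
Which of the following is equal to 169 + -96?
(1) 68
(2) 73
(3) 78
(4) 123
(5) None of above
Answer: 2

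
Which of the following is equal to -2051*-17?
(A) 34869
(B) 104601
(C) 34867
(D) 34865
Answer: C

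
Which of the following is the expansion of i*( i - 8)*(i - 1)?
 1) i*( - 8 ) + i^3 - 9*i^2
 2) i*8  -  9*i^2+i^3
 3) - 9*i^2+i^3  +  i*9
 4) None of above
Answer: 2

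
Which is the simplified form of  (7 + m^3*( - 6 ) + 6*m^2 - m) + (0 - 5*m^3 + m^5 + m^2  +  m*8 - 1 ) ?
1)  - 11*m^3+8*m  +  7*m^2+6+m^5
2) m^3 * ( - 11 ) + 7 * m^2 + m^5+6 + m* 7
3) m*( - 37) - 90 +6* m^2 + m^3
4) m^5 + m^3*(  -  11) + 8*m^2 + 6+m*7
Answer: 2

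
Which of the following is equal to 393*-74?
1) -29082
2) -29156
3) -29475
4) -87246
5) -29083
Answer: 1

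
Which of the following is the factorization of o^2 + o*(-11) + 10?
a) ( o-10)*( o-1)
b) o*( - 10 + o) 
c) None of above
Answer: a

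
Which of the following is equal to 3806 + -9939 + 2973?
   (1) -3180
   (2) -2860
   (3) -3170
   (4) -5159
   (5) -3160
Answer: 5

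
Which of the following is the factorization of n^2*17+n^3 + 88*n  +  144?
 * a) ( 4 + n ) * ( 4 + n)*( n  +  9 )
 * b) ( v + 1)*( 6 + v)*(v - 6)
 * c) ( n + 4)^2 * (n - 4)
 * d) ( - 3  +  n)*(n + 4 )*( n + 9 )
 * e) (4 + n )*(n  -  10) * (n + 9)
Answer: a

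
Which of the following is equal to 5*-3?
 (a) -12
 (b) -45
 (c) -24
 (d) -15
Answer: d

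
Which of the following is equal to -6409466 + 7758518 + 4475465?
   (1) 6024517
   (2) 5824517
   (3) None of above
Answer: 2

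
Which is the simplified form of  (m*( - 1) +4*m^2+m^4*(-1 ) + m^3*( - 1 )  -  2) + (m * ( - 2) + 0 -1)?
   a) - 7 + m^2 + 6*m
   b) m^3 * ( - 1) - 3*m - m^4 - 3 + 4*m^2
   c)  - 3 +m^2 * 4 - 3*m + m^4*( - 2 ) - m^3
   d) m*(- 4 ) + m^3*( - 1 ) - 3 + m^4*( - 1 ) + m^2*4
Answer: b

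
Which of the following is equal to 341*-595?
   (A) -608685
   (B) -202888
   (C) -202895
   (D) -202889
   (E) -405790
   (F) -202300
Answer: C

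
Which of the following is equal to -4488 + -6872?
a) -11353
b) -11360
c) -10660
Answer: b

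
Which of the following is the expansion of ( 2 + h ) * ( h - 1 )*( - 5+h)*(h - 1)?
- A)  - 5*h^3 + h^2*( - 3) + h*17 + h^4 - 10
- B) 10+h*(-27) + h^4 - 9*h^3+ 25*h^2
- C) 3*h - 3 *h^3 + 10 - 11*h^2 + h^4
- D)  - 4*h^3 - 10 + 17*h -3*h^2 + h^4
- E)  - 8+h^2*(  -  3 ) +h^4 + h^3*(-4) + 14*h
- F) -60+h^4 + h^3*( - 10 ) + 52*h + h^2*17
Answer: A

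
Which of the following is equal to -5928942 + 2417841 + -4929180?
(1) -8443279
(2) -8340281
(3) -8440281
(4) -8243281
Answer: 3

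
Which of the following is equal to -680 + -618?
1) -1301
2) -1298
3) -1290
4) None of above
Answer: 2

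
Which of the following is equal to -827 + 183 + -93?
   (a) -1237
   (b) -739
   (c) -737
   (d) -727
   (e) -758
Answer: c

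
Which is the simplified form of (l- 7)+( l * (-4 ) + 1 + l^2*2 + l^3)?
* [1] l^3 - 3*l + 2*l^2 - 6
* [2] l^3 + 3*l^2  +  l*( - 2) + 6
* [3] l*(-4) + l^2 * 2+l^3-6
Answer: 1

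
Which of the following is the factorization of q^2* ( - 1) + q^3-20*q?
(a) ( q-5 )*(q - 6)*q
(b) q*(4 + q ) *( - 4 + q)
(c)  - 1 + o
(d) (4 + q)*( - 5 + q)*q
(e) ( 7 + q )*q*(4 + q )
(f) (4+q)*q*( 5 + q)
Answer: d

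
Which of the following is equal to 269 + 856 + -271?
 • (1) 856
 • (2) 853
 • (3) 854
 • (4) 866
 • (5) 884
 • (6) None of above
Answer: 3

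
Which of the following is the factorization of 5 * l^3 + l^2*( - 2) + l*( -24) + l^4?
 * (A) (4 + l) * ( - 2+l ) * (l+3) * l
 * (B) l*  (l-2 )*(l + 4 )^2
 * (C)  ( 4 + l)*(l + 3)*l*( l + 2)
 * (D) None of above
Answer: A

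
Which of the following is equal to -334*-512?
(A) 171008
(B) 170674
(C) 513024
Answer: A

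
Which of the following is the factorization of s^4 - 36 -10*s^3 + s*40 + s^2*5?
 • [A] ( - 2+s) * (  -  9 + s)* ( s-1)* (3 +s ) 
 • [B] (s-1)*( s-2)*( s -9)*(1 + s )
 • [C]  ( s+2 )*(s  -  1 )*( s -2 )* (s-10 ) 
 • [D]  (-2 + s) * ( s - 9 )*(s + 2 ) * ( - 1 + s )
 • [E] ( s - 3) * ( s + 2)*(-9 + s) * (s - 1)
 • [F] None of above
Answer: D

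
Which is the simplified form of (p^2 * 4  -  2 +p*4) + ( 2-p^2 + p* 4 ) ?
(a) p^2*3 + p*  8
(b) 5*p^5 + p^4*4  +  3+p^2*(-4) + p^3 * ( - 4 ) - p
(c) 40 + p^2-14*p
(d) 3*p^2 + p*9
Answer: a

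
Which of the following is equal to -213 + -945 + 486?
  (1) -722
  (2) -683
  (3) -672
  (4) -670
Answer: 3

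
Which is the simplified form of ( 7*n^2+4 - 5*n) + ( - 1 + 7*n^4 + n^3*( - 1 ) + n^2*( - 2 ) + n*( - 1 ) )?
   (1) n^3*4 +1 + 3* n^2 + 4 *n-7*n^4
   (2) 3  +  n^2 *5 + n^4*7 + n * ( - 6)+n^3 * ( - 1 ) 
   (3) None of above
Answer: 2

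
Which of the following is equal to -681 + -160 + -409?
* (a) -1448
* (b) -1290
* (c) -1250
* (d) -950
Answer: c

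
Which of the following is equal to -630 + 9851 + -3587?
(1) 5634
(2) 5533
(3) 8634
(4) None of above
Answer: 1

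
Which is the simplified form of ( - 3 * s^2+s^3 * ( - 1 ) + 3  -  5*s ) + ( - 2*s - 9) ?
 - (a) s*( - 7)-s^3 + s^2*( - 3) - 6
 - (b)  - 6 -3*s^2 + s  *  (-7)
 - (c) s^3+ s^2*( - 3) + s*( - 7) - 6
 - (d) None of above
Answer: a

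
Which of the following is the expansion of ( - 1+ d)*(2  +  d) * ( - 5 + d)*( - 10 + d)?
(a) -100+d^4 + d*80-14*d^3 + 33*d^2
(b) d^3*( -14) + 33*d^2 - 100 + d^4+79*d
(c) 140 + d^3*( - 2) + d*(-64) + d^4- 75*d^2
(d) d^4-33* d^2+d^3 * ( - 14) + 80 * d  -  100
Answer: a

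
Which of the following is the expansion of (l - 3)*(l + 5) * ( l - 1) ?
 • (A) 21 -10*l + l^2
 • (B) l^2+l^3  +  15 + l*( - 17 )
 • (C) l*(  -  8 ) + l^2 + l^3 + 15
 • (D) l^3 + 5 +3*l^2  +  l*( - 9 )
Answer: B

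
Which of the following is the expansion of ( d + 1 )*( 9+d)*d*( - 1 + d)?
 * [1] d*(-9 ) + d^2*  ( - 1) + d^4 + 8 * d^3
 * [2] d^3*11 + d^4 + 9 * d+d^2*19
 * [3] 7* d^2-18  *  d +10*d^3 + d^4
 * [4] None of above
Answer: 4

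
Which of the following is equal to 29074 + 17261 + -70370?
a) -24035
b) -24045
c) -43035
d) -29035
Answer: a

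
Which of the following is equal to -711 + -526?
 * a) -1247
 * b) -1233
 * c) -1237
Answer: c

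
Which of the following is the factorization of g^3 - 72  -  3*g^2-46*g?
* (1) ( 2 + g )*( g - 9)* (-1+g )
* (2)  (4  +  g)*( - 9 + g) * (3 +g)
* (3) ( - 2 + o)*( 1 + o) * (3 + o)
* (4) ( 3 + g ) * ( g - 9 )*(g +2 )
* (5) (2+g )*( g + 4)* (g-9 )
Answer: 5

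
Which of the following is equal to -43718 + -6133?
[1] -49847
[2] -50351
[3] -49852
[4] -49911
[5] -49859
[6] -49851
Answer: 6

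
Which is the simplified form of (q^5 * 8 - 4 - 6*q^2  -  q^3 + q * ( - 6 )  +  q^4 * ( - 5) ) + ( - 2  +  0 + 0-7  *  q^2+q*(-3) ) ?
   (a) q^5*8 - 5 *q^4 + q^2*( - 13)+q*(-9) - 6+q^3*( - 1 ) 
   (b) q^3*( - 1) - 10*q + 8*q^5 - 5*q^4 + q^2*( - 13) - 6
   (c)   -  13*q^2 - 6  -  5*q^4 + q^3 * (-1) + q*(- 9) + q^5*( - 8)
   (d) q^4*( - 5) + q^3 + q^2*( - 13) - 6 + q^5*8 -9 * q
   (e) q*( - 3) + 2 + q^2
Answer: a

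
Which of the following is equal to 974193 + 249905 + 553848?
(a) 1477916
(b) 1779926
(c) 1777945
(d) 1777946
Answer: d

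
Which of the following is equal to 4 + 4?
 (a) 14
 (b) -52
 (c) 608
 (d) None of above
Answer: d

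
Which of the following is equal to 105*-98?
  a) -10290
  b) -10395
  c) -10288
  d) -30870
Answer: a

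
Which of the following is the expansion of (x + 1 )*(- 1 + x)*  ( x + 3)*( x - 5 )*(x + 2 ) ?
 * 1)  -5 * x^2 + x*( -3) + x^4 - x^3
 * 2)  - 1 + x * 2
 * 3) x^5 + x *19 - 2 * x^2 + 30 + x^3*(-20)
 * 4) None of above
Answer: 4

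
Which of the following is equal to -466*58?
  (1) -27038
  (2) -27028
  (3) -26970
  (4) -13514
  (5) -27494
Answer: 2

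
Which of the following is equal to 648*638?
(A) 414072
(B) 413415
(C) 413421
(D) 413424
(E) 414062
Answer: D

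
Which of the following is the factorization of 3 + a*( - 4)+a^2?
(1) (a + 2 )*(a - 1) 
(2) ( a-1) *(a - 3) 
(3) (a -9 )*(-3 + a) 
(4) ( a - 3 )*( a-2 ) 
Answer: 2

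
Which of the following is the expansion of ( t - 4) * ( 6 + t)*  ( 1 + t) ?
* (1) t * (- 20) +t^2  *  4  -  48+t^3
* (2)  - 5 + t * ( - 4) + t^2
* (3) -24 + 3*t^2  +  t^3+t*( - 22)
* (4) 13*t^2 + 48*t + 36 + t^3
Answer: 3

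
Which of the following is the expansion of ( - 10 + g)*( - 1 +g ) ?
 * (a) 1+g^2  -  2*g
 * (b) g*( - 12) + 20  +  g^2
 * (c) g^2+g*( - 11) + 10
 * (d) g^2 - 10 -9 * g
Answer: c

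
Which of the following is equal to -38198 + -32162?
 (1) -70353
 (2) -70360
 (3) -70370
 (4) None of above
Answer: 2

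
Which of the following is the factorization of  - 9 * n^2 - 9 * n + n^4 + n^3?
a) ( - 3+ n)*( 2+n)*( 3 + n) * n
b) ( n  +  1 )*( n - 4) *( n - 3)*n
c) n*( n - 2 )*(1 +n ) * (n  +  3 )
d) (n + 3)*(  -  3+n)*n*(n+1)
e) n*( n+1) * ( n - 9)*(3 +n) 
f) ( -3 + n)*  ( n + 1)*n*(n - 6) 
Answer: d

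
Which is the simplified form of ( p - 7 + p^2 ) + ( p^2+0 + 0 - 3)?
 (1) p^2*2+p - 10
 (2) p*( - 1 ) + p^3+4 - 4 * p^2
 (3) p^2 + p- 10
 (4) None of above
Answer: 1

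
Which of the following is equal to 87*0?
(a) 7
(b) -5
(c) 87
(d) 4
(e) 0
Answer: e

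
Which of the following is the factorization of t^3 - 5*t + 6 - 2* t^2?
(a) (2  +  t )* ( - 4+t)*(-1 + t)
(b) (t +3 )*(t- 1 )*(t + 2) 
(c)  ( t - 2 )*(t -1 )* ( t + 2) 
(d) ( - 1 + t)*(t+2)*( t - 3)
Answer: d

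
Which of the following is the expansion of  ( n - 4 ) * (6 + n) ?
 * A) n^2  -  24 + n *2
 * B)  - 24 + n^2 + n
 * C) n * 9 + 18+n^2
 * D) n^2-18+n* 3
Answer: A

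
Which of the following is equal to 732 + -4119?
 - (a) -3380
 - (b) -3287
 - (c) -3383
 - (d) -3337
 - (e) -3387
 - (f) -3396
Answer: e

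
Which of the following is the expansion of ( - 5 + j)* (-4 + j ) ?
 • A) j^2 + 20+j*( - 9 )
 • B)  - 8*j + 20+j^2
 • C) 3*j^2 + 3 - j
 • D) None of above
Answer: A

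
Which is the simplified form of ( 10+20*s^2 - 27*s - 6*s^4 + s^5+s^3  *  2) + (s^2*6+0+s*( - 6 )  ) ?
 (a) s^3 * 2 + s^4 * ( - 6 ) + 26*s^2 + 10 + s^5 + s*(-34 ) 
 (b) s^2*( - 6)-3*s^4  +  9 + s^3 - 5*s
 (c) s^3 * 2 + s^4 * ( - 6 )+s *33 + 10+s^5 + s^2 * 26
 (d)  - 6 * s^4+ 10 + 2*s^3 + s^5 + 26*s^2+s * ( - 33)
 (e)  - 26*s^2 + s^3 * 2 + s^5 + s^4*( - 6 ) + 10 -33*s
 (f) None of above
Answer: d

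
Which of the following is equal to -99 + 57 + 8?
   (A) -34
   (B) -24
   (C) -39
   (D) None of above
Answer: A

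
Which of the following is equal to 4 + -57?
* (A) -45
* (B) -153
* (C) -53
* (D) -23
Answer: C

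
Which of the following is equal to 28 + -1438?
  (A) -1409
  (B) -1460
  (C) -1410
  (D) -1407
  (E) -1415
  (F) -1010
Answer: C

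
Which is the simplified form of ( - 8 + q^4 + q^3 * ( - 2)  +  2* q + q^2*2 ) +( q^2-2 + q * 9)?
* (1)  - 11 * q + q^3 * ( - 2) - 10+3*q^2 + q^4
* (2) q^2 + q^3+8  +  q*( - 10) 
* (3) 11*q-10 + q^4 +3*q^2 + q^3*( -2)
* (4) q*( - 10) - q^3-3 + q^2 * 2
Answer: 3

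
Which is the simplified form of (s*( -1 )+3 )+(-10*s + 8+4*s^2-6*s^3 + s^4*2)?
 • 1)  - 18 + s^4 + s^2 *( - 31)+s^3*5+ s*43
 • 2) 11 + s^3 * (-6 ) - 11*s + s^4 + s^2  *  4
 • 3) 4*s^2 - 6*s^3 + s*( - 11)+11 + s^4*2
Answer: 3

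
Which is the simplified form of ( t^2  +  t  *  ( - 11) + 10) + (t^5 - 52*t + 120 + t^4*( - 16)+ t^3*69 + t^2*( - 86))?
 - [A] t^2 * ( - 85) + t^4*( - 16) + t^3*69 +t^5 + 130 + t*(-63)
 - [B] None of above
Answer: A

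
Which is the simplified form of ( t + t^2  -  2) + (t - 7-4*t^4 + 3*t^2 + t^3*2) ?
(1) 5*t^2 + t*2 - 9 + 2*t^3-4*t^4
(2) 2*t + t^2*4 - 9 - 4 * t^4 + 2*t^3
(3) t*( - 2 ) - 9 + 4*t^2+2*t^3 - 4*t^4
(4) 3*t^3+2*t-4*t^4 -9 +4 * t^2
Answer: 2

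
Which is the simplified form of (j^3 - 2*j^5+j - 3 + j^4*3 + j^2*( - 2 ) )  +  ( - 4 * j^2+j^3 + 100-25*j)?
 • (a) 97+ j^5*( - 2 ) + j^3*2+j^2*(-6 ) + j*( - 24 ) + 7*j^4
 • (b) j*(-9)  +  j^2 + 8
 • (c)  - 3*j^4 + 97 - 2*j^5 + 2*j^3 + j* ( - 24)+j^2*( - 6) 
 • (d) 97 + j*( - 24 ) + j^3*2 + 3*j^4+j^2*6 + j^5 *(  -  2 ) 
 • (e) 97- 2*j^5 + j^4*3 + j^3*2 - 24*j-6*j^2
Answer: e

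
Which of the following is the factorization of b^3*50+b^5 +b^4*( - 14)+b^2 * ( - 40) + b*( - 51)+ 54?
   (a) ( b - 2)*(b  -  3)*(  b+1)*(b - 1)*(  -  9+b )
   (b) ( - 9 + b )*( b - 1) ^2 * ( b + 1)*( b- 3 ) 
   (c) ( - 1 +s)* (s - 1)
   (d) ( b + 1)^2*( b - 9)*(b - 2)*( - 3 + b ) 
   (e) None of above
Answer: a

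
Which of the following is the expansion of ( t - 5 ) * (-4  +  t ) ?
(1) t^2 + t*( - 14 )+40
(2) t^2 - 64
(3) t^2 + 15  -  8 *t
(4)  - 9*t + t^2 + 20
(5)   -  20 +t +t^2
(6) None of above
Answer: 4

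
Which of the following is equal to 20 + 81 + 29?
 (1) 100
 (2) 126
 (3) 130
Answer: 3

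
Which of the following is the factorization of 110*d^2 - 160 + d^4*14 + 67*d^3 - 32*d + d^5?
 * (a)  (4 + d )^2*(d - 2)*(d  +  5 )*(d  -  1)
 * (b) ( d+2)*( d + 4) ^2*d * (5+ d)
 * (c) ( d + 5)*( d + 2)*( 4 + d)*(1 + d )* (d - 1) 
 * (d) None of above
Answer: d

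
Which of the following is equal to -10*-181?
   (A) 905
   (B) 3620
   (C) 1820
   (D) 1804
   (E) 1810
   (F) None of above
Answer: E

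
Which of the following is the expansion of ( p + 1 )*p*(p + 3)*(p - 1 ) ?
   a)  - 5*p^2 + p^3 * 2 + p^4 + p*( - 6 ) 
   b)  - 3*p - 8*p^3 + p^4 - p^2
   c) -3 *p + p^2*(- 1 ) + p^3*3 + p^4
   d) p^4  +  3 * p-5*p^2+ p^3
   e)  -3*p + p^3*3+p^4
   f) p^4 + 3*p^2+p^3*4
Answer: c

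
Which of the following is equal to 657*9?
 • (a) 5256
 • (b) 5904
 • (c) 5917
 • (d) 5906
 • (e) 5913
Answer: e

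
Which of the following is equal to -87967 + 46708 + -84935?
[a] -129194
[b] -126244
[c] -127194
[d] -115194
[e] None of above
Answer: e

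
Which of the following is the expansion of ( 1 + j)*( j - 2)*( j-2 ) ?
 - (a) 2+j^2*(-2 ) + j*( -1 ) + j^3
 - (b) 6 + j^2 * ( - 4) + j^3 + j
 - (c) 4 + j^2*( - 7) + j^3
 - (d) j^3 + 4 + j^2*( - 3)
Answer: d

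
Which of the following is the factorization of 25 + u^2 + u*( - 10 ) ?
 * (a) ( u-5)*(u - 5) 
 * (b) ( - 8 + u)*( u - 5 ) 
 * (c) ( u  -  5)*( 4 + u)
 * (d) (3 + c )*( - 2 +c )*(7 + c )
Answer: a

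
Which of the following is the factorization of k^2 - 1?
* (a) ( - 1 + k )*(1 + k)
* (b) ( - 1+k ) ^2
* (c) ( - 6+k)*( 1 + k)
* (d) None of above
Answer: a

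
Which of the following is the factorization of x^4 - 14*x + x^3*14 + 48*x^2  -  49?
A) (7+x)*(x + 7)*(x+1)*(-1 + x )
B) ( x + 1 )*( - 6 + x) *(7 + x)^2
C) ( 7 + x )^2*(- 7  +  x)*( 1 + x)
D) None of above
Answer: A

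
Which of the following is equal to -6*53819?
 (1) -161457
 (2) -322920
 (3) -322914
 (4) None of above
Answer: 3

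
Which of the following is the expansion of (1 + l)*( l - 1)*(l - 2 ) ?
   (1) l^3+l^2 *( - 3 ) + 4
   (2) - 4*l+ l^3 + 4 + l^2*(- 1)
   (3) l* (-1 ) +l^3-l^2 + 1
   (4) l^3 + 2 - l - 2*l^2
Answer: 4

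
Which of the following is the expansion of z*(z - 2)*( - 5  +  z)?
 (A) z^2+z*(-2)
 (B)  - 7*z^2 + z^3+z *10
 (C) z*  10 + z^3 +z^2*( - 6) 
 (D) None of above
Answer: B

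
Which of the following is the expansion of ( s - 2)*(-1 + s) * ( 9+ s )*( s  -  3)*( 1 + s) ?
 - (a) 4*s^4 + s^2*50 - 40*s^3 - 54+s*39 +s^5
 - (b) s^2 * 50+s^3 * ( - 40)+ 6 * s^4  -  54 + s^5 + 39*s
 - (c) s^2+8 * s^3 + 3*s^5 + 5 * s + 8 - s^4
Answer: a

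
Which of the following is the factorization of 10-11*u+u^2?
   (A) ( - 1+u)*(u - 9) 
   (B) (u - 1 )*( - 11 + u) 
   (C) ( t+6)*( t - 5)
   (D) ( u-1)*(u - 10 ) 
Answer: D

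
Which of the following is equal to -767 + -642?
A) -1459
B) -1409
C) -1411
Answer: B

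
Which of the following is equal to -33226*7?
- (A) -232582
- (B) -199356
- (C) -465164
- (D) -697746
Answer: A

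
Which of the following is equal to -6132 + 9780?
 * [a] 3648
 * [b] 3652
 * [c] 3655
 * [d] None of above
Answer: a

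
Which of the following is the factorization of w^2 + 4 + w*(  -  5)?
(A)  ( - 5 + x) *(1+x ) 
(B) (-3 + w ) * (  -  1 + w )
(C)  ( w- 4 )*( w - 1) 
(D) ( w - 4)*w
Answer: C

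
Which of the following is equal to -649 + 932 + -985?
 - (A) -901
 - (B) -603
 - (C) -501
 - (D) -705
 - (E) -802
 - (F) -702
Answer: F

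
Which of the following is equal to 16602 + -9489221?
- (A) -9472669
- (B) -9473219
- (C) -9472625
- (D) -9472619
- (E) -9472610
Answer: D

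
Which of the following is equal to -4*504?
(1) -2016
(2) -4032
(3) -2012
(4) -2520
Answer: 1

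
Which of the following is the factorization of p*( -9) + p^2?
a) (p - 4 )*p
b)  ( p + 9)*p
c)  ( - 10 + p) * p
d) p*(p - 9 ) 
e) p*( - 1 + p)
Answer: d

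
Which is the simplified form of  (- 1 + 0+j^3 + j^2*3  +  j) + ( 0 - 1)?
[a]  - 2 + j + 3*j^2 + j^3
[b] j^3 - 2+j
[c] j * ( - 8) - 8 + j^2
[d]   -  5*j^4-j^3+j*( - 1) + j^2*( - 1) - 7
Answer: a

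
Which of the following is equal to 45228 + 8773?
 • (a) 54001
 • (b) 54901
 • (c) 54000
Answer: a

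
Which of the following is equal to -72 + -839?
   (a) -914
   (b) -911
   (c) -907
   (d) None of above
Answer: b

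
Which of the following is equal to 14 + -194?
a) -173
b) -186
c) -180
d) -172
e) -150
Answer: c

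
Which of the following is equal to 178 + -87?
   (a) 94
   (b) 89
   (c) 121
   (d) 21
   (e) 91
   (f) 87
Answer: e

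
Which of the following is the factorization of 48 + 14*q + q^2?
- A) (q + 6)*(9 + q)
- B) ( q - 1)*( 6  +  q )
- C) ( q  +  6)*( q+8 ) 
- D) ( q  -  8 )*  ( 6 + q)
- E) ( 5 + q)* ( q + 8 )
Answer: C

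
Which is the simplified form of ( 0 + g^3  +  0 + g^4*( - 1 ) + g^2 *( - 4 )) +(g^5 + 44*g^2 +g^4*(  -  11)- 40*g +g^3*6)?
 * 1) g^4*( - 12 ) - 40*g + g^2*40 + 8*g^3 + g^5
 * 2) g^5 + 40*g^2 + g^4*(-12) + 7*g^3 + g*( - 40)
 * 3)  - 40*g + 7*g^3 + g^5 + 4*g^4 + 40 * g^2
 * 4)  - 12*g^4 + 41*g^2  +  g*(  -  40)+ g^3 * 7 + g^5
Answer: 2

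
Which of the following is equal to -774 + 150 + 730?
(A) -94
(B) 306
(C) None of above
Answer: C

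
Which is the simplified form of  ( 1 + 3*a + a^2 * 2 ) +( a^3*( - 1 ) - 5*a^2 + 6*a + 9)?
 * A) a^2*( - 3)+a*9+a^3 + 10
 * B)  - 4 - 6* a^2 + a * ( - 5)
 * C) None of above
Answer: C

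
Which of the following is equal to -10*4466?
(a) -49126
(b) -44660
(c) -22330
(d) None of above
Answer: b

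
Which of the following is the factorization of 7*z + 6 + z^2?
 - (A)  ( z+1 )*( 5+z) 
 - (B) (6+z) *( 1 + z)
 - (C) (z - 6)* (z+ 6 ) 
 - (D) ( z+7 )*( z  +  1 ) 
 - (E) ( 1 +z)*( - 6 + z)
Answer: B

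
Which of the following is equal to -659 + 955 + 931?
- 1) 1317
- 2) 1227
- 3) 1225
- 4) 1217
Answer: 2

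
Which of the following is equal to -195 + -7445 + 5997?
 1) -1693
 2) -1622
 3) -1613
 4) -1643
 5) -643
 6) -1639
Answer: 4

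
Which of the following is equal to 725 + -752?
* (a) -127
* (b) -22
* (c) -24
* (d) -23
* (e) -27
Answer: e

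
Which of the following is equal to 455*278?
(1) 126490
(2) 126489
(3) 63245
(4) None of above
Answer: 1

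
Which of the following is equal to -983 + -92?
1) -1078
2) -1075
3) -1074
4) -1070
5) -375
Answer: 2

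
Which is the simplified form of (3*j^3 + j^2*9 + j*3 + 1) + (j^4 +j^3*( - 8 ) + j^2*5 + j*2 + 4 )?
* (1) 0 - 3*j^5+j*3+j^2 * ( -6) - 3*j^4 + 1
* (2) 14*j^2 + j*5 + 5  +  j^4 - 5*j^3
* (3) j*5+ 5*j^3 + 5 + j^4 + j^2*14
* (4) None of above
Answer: 2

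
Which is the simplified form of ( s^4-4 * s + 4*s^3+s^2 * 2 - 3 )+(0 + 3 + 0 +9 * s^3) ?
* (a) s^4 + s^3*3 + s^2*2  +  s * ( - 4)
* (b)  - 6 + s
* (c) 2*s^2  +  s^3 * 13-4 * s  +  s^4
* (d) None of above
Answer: c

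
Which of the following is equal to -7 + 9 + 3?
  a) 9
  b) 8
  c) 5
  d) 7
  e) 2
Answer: c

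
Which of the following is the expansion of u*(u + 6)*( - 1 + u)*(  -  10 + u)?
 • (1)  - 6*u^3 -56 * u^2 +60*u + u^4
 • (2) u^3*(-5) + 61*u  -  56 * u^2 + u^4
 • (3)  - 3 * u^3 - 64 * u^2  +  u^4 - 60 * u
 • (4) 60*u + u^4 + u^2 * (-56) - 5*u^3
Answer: 4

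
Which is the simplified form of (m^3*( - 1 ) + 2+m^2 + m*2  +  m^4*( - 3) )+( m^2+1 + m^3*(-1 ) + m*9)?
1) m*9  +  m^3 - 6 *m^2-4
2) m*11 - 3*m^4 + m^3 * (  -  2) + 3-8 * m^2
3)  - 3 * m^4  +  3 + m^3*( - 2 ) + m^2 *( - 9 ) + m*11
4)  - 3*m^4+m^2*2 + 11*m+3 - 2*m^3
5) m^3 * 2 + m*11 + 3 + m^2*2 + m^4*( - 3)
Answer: 4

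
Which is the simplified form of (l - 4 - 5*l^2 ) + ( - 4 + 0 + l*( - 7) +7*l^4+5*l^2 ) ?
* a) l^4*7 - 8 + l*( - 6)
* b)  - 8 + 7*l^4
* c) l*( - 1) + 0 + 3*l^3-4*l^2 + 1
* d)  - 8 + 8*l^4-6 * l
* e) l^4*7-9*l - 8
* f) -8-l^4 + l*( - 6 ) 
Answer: a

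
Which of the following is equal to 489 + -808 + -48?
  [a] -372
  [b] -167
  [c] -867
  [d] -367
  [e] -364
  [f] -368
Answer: d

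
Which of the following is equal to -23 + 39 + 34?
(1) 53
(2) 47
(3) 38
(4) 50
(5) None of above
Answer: 4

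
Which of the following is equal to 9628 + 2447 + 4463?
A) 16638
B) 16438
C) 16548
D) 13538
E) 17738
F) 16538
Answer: F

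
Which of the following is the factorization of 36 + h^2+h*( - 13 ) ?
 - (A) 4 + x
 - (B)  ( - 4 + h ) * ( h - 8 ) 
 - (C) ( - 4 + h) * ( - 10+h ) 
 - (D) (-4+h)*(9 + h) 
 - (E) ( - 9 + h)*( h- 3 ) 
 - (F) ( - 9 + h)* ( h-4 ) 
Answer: F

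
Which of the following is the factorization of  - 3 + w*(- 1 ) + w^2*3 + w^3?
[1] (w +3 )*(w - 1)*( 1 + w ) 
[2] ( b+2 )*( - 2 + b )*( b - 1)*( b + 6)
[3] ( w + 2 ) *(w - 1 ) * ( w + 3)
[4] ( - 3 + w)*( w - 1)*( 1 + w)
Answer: 1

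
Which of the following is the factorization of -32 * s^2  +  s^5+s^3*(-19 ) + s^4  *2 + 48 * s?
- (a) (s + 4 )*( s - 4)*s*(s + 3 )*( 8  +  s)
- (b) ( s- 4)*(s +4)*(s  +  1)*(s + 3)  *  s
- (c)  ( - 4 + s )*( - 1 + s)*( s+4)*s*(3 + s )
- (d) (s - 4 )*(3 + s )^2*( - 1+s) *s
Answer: c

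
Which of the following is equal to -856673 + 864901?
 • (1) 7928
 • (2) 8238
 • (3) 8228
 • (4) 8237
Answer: 3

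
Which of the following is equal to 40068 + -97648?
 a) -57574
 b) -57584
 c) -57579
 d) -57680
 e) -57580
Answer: e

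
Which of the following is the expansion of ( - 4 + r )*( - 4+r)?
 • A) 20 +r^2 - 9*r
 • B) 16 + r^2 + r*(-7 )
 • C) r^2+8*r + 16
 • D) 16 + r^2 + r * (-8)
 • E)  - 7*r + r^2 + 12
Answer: D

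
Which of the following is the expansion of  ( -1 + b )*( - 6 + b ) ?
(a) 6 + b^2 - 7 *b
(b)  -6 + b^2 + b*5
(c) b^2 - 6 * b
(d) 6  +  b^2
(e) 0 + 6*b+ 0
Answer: a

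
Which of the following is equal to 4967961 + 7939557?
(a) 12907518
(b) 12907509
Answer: a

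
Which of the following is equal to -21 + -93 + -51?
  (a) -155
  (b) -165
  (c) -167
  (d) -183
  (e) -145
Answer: b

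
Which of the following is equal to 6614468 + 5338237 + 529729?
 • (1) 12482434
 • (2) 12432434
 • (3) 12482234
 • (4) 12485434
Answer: 1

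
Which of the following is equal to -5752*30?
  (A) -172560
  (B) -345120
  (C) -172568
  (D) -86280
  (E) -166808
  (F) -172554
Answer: A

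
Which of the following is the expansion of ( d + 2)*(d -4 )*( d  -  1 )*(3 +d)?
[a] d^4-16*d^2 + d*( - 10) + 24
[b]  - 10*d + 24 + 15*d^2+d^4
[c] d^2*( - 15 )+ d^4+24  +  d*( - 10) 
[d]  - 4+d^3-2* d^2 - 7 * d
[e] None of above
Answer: c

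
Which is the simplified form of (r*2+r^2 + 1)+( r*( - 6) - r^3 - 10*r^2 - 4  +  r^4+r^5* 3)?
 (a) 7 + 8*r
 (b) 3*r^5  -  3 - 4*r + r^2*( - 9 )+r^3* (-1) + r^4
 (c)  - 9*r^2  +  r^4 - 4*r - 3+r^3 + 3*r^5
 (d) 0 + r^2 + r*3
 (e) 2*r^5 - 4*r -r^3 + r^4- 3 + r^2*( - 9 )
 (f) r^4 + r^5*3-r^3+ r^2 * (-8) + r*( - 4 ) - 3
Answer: b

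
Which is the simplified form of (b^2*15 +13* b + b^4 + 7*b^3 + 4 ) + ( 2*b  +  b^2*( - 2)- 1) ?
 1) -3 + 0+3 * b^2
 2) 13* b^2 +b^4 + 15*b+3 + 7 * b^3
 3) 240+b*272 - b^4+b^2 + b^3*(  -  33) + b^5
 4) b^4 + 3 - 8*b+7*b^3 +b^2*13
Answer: 2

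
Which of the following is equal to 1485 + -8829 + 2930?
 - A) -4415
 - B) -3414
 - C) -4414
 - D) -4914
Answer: C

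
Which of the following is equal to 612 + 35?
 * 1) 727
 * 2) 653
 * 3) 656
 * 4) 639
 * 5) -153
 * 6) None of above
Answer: 6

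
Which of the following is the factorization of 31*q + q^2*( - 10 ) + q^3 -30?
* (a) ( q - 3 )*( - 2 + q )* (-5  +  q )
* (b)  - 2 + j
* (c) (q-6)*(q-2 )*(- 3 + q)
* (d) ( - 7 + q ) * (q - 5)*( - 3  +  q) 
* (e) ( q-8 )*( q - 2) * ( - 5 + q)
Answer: a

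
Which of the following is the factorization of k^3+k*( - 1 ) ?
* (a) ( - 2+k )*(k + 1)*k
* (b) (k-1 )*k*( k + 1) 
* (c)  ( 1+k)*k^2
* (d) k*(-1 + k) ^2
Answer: b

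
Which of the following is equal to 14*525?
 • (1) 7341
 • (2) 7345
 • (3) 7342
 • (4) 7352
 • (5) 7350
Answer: 5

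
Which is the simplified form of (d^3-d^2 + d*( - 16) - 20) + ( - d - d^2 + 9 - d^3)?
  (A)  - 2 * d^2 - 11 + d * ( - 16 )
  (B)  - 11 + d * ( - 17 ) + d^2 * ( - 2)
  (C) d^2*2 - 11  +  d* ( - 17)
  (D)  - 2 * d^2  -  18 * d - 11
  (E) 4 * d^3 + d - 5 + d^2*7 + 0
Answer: B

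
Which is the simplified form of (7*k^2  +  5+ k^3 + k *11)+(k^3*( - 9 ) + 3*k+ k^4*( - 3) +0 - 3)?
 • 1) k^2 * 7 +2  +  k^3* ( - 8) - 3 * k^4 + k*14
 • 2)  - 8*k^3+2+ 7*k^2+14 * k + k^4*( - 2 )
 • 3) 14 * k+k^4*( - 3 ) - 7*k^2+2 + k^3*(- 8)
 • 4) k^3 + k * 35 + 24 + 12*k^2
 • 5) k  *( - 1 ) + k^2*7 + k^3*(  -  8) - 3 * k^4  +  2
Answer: 1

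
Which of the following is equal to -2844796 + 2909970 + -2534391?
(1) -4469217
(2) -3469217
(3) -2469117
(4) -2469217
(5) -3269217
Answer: 4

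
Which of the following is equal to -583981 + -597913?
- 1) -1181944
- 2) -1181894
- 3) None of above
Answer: 2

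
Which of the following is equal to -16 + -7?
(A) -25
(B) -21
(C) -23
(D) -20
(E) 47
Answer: C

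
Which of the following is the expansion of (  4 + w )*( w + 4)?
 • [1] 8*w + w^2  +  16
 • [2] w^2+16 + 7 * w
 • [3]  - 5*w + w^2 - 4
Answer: 1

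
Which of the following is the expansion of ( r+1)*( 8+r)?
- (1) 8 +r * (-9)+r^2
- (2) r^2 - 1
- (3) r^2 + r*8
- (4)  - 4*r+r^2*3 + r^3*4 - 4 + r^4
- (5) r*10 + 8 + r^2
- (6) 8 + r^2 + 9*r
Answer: 6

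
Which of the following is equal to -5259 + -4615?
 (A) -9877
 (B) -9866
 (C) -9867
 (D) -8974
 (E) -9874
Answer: E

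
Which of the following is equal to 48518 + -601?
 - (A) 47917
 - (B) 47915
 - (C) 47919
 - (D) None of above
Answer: A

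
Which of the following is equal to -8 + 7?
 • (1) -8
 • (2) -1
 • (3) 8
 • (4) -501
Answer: 2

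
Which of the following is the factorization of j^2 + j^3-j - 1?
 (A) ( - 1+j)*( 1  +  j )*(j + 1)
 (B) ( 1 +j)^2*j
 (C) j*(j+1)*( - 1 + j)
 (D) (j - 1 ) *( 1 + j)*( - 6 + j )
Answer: A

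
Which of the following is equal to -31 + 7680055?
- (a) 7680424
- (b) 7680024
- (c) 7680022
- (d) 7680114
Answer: b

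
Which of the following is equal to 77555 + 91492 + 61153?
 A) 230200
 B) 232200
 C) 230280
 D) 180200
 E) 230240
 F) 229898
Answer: A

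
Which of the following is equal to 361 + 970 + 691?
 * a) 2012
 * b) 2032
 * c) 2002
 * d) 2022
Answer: d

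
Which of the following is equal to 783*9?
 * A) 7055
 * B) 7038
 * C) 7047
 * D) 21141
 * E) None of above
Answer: C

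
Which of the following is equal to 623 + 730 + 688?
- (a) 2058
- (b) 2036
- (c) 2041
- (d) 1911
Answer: c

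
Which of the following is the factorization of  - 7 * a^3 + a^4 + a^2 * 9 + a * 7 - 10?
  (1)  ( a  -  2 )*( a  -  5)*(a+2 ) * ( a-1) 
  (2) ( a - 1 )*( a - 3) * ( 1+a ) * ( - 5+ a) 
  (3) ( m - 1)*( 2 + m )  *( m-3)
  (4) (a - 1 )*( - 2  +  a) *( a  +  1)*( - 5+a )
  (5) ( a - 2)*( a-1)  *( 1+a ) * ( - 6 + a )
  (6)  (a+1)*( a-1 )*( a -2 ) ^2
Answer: 4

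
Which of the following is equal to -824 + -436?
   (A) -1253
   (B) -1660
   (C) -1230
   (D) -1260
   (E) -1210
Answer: D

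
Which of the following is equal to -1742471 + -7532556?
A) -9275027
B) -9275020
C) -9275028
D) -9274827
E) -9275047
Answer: A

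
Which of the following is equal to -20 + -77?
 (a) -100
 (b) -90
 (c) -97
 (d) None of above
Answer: c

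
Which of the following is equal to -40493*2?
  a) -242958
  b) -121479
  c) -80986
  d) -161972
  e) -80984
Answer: c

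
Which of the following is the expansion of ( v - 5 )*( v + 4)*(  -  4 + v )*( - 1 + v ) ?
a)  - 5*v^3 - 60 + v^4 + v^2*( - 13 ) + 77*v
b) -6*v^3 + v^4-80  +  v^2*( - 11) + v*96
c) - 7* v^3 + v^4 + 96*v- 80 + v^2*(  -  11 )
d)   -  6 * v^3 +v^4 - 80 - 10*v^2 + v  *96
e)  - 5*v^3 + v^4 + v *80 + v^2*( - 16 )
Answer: b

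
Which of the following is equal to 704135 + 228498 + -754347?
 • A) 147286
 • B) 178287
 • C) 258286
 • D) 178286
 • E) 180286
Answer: D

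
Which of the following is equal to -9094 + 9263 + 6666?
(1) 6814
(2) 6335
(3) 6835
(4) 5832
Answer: 3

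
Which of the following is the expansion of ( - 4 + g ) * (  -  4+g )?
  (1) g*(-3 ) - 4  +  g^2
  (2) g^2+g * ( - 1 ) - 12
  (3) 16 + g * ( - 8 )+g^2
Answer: 3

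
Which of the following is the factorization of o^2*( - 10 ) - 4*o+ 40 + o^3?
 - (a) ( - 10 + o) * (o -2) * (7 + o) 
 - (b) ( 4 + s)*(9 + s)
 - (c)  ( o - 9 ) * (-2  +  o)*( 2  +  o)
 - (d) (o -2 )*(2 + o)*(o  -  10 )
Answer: d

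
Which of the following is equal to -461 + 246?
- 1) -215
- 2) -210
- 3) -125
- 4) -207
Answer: 1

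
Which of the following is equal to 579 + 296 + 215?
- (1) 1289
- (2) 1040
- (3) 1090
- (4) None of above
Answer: 3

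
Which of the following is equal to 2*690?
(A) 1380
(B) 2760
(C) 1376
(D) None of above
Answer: A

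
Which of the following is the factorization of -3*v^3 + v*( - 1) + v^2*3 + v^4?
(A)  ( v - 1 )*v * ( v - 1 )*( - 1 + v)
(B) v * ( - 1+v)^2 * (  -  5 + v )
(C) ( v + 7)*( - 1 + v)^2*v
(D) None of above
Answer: A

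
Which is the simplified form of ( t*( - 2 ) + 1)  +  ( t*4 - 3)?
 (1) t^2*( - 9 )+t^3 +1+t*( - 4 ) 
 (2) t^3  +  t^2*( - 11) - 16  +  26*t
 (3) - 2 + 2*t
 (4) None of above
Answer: 3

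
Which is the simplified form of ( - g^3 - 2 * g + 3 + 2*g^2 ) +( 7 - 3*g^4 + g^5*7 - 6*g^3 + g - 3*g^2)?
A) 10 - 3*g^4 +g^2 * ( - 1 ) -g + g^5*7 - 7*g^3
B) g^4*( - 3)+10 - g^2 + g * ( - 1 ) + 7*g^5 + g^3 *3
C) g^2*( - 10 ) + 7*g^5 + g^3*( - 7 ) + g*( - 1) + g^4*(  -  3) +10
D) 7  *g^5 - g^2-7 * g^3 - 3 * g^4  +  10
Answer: A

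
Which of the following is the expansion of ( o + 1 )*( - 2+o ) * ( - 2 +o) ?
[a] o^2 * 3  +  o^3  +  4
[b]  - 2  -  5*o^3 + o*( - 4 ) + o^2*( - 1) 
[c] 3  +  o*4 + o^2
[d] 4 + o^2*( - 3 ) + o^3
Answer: d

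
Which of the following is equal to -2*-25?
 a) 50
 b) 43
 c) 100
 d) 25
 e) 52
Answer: a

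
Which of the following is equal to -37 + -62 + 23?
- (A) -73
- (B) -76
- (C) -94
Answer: B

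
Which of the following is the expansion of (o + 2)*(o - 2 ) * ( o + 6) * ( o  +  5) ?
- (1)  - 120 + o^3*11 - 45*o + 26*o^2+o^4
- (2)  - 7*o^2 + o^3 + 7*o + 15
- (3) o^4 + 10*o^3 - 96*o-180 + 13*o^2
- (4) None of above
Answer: 4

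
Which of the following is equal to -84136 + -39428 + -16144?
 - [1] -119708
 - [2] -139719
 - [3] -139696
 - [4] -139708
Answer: 4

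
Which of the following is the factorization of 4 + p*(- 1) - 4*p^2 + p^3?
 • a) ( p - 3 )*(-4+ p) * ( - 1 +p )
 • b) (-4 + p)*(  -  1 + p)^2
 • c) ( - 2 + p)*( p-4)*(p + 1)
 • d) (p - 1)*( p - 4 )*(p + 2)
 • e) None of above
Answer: e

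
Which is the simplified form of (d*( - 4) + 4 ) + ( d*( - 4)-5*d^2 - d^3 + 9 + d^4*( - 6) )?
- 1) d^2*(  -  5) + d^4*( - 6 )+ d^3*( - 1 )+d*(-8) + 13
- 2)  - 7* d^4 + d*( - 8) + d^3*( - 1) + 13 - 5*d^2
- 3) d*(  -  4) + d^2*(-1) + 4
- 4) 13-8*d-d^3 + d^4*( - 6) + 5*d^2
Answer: 1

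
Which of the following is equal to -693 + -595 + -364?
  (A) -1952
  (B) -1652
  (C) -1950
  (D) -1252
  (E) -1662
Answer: B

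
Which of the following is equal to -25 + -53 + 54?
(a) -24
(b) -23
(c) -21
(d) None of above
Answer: a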